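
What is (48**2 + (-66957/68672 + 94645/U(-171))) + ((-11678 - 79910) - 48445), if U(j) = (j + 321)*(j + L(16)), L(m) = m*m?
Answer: -12058545931231/87556800 ≈ -1.3772e+5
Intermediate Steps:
L(m) = m**2
U(j) = (256 + j)*(321 + j) (U(j) = (j + 321)*(j + 16**2) = (321 + j)*(j + 256) = (321 + j)*(256 + j) = (256 + j)*(321 + j))
(48**2 + (-66957/68672 + 94645/U(-171))) + ((-11678 - 79910) - 48445) = (48**2 + (-66957/68672 + 94645/(82176 + (-171)**2 + 577*(-171)))) + ((-11678 - 79910) - 48445) = (2304 + (-66957*1/68672 + 94645/(82176 + 29241 - 98667))) + (-91588 - 48445) = (2304 + (-66957/68672 + 94645/12750)) - 140033 = (2304 + (-66957/68672 + 94645*(1/12750))) - 140033 = (2304 + (-66957/68672 + 18929/2550)) - 140033 = (2304 + 564575969/87556800) - 140033 = 202295443169/87556800 - 140033 = -12058545931231/87556800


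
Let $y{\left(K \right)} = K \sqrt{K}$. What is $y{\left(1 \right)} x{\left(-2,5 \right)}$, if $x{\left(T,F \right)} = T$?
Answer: $-2$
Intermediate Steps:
$y{\left(K \right)} = K^{\frac{3}{2}}$
$y{\left(1 \right)} x{\left(-2,5 \right)} = 1^{\frac{3}{2}} \left(-2\right) = 1 \left(-2\right) = -2$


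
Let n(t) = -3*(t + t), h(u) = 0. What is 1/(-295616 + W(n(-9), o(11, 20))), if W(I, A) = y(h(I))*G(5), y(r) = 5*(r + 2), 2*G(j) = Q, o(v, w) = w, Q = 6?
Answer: -1/295586 ≈ -3.3831e-6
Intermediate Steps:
G(j) = 3 (G(j) = (½)*6 = 3)
n(t) = -6*t
y(r) = 10 + 5*r (y(r) = 5*(2 + r) = 10 + 5*r)
W(I, A) = 30 (W(I, A) = (10 + 5*0)*3 = (10 + 0)*3 = 10*3 = 30)
1/(-295616 + W(n(-9), o(11, 20))) = 1/(-295616 + 30) = 1/(-295586) = -1/295586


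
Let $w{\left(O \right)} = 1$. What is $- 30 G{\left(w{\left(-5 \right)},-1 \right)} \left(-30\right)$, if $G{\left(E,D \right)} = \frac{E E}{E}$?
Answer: $900$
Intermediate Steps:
$G{\left(E,D \right)} = E$ ($G{\left(E,D \right)} = \frac{E^{2}}{E} = E$)
$- 30 G{\left(w{\left(-5 \right)},-1 \right)} \left(-30\right) = \left(-30\right) 1 \left(-30\right) = \left(-30\right) \left(-30\right) = 900$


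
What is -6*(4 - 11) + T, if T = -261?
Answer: -219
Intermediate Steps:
-6*(4 - 11) + T = -6*(4 - 11) - 261 = -6*(-7) - 261 = 42 - 261 = -219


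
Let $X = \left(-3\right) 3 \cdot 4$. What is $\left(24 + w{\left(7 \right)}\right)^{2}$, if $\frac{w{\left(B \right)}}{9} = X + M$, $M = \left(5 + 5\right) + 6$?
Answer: $24336$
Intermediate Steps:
$X = -36$ ($X = \left(-9\right) 4 = -36$)
$M = 16$ ($M = 10 + 6 = 16$)
$w{\left(B \right)} = -180$ ($w{\left(B \right)} = 9 \left(-36 + 16\right) = 9 \left(-20\right) = -180$)
$\left(24 + w{\left(7 \right)}\right)^{2} = \left(24 - 180\right)^{2} = \left(-156\right)^{2} = 24336$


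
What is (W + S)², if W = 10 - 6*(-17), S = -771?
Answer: 434281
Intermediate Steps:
W = 112 (W = 10 + 102 = 112)
(W + S)² = (112 - 771)² = (-659)² = 434281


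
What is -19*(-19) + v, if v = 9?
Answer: 370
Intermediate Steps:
-19*(-19) + v = -19*(-19) + 9 = 361 + 9 = 370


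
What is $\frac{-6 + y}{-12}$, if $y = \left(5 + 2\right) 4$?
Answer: $- \frac{11}{6} \approx -1.8333$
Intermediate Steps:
$y = 28$ ($y = 7 \cdot 4 = 28$)
$\frac{-6 + y}{-12} = \frac{-6 + 28}{-12} = \left(- \frac{1}{12}\right) 22 = - \frac{11}{6}$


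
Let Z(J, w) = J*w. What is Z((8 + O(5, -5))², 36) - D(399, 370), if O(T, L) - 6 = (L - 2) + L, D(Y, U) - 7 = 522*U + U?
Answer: -193373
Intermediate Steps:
D(Y, U) = 7 + 523*U (D(Y, U) = 7 + (522*U + U) = 7 + 523*U)
O(T, L) = 4 + 2*L (O(T, L) = 6 + ((L - 2) + L) = 6 + ((-2 + L) + L) = 6 + (-2 + 2*L) = 4 + 2*L)
Z((8 + O(5, -5))², 36) - D(399, 370) = (8 + (4 + 2*(-5)))²*36 - (7 + 523*370) = (8 + (4 - 10))²*36 - (7 + 193510) = (8 - 6)²*36 - 1*193517 = 2²*36 - 193517 = 4*36 - 193517 = 144 - 193517 = -193373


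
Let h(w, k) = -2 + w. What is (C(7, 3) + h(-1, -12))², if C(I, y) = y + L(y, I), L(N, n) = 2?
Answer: 4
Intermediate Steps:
C(I, y) = 2 + y (C(I, y) = y + 2 = 2 + y)
(C(7, 3) + h(-1, -12))² = ((2 + 3) + (-2 - 1))² = (5 - 3)² = 2² = 4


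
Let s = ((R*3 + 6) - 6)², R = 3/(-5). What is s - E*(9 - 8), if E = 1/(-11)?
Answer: 916/275 ≈ 3.3309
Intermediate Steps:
R = -⅗ (R = 3*(-⅕) = -⅗ ≈ -0.60000)
E = -1/11 ≈ -0.090909
s = 81/25 (s = ((-⅗*3 + 6) - 6)² = ((-9/5 + 6) - 6)² = (21/5 - 6)² = (-9/5)² = 81/25 ≈ 3.2400)
s - E*(9 - 8) = 81/25 - (-1)*(9 - 8)/11 = 81/25 - (-1)/11 = 81/25 - 1*(-1/11) = 81/25 + 1/11 = 916/275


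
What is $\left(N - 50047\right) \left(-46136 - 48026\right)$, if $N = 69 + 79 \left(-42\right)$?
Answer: $5018457952$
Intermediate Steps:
$N = -3249$ ($N = 69 - 3318 = -3249$)
$\left(N - 50047\right) \left(-46136 - 48026\right) = \left(-3249 - 50047\right) \left(-46136 - 48026\right) = \left(-53296\right) \left(-94162\right) = 5018457952$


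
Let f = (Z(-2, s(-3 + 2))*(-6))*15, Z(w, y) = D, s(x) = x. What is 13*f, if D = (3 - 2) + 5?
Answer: -7020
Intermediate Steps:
D = 6 (D = 1 + 5 = 6)
Z(w, y) = 6
f = -540 (f = (6*(-6))*15 = -36*15 = -540)
13*f = 13*(-540) = -7020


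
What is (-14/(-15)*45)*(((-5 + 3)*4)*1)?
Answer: -336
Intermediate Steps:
(-14/(-15)*45)*(((-5 + 3)*4)*1) = (-14*(-1/15)*45)*(-2*4*1) = ((14/15)*45)*(-8*1) = 42*(-8) = -336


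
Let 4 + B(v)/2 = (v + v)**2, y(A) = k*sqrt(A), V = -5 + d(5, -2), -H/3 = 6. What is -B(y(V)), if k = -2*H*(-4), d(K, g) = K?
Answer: 8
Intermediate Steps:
H = -18 (H = -3*6 = -18)
V = 0 (V = -5 + 5 = 0)
k = -144 (k = -2*(-18)*(-4) = 36*(-4) = -144)
y(A) = -144*sqrt(A)
B(v) = -8 + 8*v**2 (B(v) = -8 + 2*(v + v)**2 = -8 + 2*(2*v)**2 = -8 + 2*(4*v**2) = -8 + 8*v**2)
-B(y(V)) = -(-8 + 8*(-144*sqrt(0))**2) = -(-8 + 8*(-144*0)**2) = -(-8 + 8*0**2) = -(-8 + 8*0) = -(-8 + 0) = -1*(-8) = 8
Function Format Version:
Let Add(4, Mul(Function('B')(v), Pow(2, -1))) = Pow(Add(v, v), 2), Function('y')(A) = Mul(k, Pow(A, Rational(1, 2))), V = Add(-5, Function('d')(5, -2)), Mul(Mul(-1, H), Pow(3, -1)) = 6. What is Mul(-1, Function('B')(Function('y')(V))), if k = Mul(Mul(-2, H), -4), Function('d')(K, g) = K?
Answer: 8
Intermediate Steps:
H = -18 (H = Mul(-3, 6) = -18)
V = 0 (V = Add(-5, 5) = 0)
k = -144 (k = Mul(Mul(-2, -18), -4) = Mul(36, -4) = -144)
Function('y')(A) = Mul(-144, Pow(A, Rational(1, 2)))
Function('B')(v) = Add(-8, Mul(8, Pow(v, 2))) (Function('B')(v) = Add(-8, Mul(2, Pow(Add(v, v), 2))) = Add(-8, Mul(2, Pow(Mul(2, v), 2))) = Add(-8, Mul(2, Mul(4, Pow(v, 2)))) = Add(-8, Mul(8, Pow(v, 2))))
Mul(-1, Function('B')(Function('y')(V))) = Mul(-1, Add(-8, Mul(8, Pow(Mul(-144, Pow(0, Rational(1, 2))), 2)))) = Mul(-1, Add(-8, Mul(8, Pow(Mul(-144, 0), 2)))) = Mul(-1, Add(-8, Mul(8, Pow(0, 2)))) = Mul(-1, Add(-8, Mul(8, 0))) = Mul(-1, Add(-8, 0)) = Mul(-1, -8) = 8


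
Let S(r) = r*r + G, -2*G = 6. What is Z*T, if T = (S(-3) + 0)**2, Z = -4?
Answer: -144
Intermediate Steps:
G = -3 (G = -1/2*6 = -3)
S(r) = -3 + r**2 (S(r) = r*r - 3 = r**2 - 3 = -3 + r**2)
T = 36 (T = ((-3 + (-3)**2) + 0)**2 = ((-3 + 9) + 0)**2 = (6 + 0)**2 = 6**2 = 36)
Z*T = -4*36 = -144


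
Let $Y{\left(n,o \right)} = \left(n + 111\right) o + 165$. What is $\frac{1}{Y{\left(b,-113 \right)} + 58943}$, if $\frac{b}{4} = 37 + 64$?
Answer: $\frac{1}{913} \approx 0.0010953$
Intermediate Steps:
$b = 404$ ($b = 4 \left(37 + 64\right) = 4 \cdot 101 = 404$)
$Y{\left(n,o \right)} = 165 + o \left(111 + n\right)$ ($Y{\left(n,o \right)} = \left(111 + n\right) o + 165 = o \left(111 + n\right) + 165 = 165 + o \left(111 + n\right)$)
$\frac{1}{Y{\left(b,-113 \right)} + 58943} = \frac{1}{\left(165 + 111 \left(-113\right) + 404 \left(-113\right)\right) + 58943} = \frac{1}{\left(165 - 12543 - 45652\right) + 58943} = \frac{1}{-58030 + 58943} = \frac{1}{913}$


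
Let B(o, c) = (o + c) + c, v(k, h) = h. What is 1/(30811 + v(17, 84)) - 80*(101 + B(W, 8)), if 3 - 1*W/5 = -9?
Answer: -437473199/30895 ≈ -14160.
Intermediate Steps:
W = 60 (W = 15 - 5*(-9) = 15 + 45 = 60)
B(o, c) = o + 2*c (B(o, c) = (c + o) + c = o + 2*c)
1/(30811 + v(17, 84)) - 80*(101 + B(W, 8)) = 1/(30811 + 84) - 80*(101 + (60 + 2*8)) = 1/30895 - 80*(101 + (60 + 16)) = 1/30895 - 80*(101 + 76) = 1/30895 - 80*177 = 1/30895 - 1*14160 = 1/30895 - 14160 = -437473199/30895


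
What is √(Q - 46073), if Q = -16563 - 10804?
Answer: 12*I*√510 ≈ 271.0*I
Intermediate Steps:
Q = -27367
√(Q - 46073) = √(-27367 - 46073) = √(-73440) = 12*I*√510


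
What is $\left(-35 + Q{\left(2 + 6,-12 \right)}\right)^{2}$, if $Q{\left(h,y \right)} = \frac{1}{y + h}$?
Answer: $\frac{19881}{16} \approx 1242.6$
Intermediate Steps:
$Q{\left(h,y \right)} = \frac{1}{h + y}$
$\left(-35 + Q{\left(2 + 6,-12 \right)}\right)^{2} = \left(-35 + \frac{1}{\left(2 + 6\right) - 12}\right)^{2} = \left(-35 + \frac{1}{8 - 12}\right)^{2} = \left(-35 + \frac{1}{-4}\right)^{2} = \left(-35 - \frac{1}{4}\right)^{2} = \left(- \frac{141}{4}\right)^{2} = \frac{19881}{16}$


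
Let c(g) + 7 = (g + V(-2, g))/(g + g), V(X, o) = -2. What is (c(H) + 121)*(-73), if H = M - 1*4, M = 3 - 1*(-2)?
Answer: -16571/2 ≈ -8285.5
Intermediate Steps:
M = 5 (M = 3 + 2 = 5)
H = 1 (H = 5 - 1*4 = 5 - 4 = 1)
c(g) = -7 + (-2 + g)/(2*g) (c(g) = -7 + (g - 2)/(g + g) = -7 + (-2 + g)/((2*g)) = -7 + (-2 + g)*(1/(2*g)) = -7 + (-2 + g)/(2*g))
(c(H) + 121)*(-73) = ((-13/2 - 1/1) + 121)*(-73) = ((-13/2 - 1*1) + 121)*(-73) = ((-13/2 - 1) + 121)*(-73) = (-15/2 + 121)*(-73) = (227/2)*(-73) = -16571/2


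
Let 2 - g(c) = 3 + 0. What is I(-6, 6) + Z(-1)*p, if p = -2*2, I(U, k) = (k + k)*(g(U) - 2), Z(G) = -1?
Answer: -32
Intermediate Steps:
g(c) = -1 (g(c) = 2 - (3 + 0) = 2 - 1*3 = 2 - 3 = -1)
I(U, k) = -6*k (I(U, k) = (k + k)*(-1 - 2) = (2*k)*(-3) = -6*k)
p = -4
I(-6, 6) + Z(-1)*p = -6*6 - 1*(-4) = -36 + 4 = -32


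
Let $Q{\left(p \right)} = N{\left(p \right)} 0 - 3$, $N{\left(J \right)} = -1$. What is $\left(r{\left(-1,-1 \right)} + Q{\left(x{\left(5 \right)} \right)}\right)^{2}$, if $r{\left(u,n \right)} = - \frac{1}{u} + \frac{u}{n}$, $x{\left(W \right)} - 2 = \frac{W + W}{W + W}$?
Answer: $1$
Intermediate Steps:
$x{\left(W \right)} = 3$ ($x{\left(W \right)} = 2 + \frac{W + W}{W + W} = 2 + \frac{2 W}{2 W} = 2 + 2 W \frac{1}{2 W} = 2 + 1 = 3$)
$Q{\left(p \right)} = -3$ ($Q{\left(p \right)} = \left(-1\right) 0 - 3 = 0 - 3 = -3$)
$\left(r{\left(-1,-1 \right)} + Q{\left(x{\left(5 \right)} \right)}\right)^{2} = \left(\left(- \frac{1}{-1} - \frac{1}{-1}\right) - 3\right)^{2} = \left(\left(\left(-1\right) \left(-1\right) - -1\right) - 3\right)^{2} = \left(\left(1 + 1\right) - 3\right)^{2} = \left(2 - 3\right)^{2} = \left(-1\right)^{2} = 1$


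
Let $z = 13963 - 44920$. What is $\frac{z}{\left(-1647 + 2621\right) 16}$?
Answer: $- \frac{30957}{15584} \approx -1.9865$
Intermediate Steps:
$z = -30957$ ($z = 13963 - 44920 = -30957$)
$\frac{z}{\left(-1647 + 2621\right) 16} = - \frac{30957}{\left(-1647 + 2621\right) 16} = - \frac{30957}{974 \cdot 16} = - \frac{30957}{15584}$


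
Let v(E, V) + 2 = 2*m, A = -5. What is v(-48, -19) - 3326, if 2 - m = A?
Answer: -3314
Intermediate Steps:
m = 7 (m = 2 - 1*(-5) = 2 + 5 = 7)
v(E, V) = 12 (v(E, V) = -2 + 2*7 = -2 + 14 = 12)
v(-48, -19) - 3326 = 12 - 3326 = -3314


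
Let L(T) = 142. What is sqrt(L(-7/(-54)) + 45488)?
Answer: 39*sqrt(30) ≈ 213.61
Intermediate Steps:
sqrt(L(-7/(-54)) + 45488) = sqrt(142 + 45488) = sqrt(45630) = 39*sqrt(30)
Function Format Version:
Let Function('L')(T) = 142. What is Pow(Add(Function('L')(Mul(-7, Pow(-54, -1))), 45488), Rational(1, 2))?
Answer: Mul(39, Pow(30, Rational(1, 2))) ≈ 213.61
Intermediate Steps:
Pow(Add(Function('L')(Mul(-7, Pow(-54, -1))), 45488), Rational(1, 2)) = Pow(Add(142, 45488), Rational(1, 2)) = Pow(45630, Rational(1, 2)) = Mul(39, Pow(30, Rational(1, 2)))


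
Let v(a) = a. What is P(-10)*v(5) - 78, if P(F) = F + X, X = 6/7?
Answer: -866/7 ≈ -123.71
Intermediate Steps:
X = 6/7 (X = 6*(⅐) = 6/7 ≈ 0.85714)
P(F) = 6/7 + F (P(F) = F + 6/7 = 6/7 + F)
P(-10)*v(5) - 78 = (6/7 - 10)*5 - 78 = -64/7*5 - 78 = -320/7 - 78 = -866/7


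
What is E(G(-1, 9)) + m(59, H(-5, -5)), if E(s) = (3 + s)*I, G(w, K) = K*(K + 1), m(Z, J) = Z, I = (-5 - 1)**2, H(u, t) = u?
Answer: 3407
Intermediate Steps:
I = 36 (I = (-6)**2 = 36)
G(w, K) = K*(1 + K)
E(s) = 108 + 36*s (E(s) = (3 + s)*36 = 108 + 36*s)
E(G(-1, 9)) + m(59, H(-5, -5)) = (108 + 36*(9*(1 + 9))) + 59 = (108 + 36*(9*10)) + 59 = (108 + 36*90) + 59 = (108 + 3240) + 59 = 3348 + 59 = 3407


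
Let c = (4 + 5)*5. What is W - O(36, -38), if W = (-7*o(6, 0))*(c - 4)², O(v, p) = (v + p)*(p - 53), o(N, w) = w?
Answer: -182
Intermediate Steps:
O(v, p) = (-53 + p)*(p + v) (O(v, p) = (p + v)*(-53 + p) = (-53 + p)*(p + v))
c = 45 (c = 9*5 = 45)
W = 0 (W = (-7*0)*(45 - 4)² = 0*41² = 0*1681 = 0)
W - O(36, -38) = 0 - ((-38)² - 53*(-38) - 53*36 - 38*36) = 0 - (1444 + 2014 - 1908 - 1368) = 0 - 1*182 = 0 - 182 = -182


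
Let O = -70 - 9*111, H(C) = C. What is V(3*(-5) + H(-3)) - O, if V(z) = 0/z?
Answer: 1069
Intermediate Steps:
V(z) = 0
O = -1069 (O = -70 - 999 = -1069)
V(3*(-5) + H(-3)) - O = 0 - 1*(-1069) = 0 + 1069 = 1069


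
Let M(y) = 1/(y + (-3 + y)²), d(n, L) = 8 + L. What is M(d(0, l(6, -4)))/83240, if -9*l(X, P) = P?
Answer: 81/256795400 ≈ 3.1543e-7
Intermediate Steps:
l(X, P) = -P/9
M(d(0, l(6, -4)))/83240 = 1/(((8 - ⅑*(-4)) + (-3 + (8 - ⅑*(-4)))²)*83240) = (1/83240)/((8 + 4/9) + (-3 + (8 + 4/9))²) = (1/83240)/(76/9 + (-3 + 76/9)²) = (1/83240)/(76/9 + (49/9)²) = (1/83240)/(76/9 + 2401/81) = (1/83240)/(3085/81) = (81/3085)*(1/83240) = 81/256795400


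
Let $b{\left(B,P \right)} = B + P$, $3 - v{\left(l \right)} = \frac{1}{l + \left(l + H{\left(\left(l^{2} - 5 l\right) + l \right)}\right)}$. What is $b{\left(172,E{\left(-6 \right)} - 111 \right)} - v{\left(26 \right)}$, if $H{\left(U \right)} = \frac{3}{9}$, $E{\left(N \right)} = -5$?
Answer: $\frac{8324}{157} \approx 53.019$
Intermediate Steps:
$H{\left(U \right)} = \frac{1}{3}$ ($H{\left(U \right)} = 3 \cdot \frac{1}{9} = \frac{1}{3}$)
$v{\left(l \right)} = 3 - \frac{1}{\frac{1}{3} + 2 l}$ ($v{\left(l \right)} = 3 - \frac{1}{l + \left(l + \frac{1}{3}\right)} = 3 - \frac{1}{l + \left(\frac{1}{3} + l\right)} = 3 - \frac{1}{\frac{1}{3} + 2 l}$)
$b{\left(172,E{\left(-6 \right)} - 111 \right)} - v{\left(26 \right)} = \left(172 - 116\right) - 18 \cdot 26 \frac{1}{1 + 6 \cdot 26} = \left(172 - 116\right) - 18 \cdot 26 \frac{1}{1 + 156} = \left(172 - 116\right) - 18 \cdot 26 \cdot \frac{1}{157} = 56 - 18 \cdot 26 \cdot \frac{1}{157} = 56 - \frac{468}{157} = \frac{8324}{157}$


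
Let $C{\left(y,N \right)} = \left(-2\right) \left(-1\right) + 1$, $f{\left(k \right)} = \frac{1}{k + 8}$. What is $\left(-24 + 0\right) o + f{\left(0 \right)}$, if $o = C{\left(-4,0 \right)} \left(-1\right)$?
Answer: $\frac{577}{8} \approx 72.125$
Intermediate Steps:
$f{\left(k \right)} = \frac{1}{8 + k}$
$C{\left(y,N \right)} = 3$ ($C{\left(y,N \right)} = 2 + 1 = 3$)
$o = -3$ ($o = 3 \left(-1\right) = -3$)
$\left(-24 + 0\right) o + f{\left(0 \right)} = \left(-24 + 0\right) \left(-3\right) + \frac{1}{8 + 0} = \left(-24\right) \left(-3\right) + \frac{1}{8} = 72 + \frac{1}{8} = \frac{577}{8}$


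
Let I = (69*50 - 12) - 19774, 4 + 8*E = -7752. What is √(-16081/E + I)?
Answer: I*√61356440138/1939 ≈ 127.75*I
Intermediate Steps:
E = -1939/2 (E = -½ + (⅛)*(-7752) = -½ - 969 = -1939/2 ≈ -969.50)
I = -16336 (I = (3450 - 12) - 19774 = 3438 - 19774 = -16336)
√(-16081/E + I) = √(-16081/(-1939/2) - 16336) = √(-16081*(-2/1939) - 16336) = √(32162/1939 - 16336) = √(-31643342/1939) = I*√61356440138/1939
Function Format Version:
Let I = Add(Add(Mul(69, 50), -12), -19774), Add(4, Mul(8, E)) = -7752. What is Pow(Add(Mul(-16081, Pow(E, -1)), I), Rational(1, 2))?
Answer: Mul(Rational(1, 1939), I, Pow(61356440138, Rational(1, 2))) ≈ Mul(127.75, I)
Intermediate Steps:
E = Rational(-1939, 2) (E = Add(Rational(-1, 2), Mul(Rational(1, 8), -7752)) = Add(Rational(-1, 2), -969) = Rational(-1939, 2) ≈ -969.50)
I = -16336 (I = Add(Add(3450, -12), -19774) = Add(3438, -19774) = -16336)
Pow(Add(Mul(-16081, Pow(E, -1)), I), Rational(1, 2)) = Pow(Add(Mul(-16081, Pow(Rational(-1939, 2), -1)), -16336), Rational(1, 2)) = Pow(Add(Mul(-16081, Rational(-2, 1939)), -16336), Rational(1, 2)) = Pow(Add(Rational(32162, 1939), -16336), Rational(1, 2)) = Pow(Rational(-31643342, 1939), Rational(1, 2)) = Mul(Rational(1, 1939), I, Pow(61356440138, Rational(1, 2)))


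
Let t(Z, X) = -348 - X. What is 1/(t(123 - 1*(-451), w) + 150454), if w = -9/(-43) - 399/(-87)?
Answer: 1247/187176202 ≈ 6.6622e-6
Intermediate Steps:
w = 5980/1247 (w = -9*(-1/43) - 399*(-1/87) = 9/43 + 133/29 = 5980/1247 ≈ 4.7955)
1/(t(123 - 1*(-451), w) + 150454) = 1/((-348 - 1*5980/1247) + 150454) = 1/((-348 - 5980/1247) + 150454) = 1/(-439936/1247 + 150454) = 1/(187176202/1247) = 1247/187176202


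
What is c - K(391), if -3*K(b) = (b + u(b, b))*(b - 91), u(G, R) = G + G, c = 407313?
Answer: 524613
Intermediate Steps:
u(G, R) = 2*G
K(b) = -b*(-91 + b) (K(b) = -(b + 2*b)*(b - 91)/3 = -3*b*(-91 + b)/3 = -b*(-91 + b))
c - K(391) = 407313 - 391*(91 - 1*391) = 407313 - 391*(91 - 391) = 407313 - 391*(-300) = 407313 - 1*(-117300) = 407313 + 117300 = 524613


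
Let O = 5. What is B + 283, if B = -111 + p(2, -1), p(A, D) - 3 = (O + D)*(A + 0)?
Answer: 183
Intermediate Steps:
p(A, D) = 3 + A*(5 + D) (p(A, D) = 3 + (5 + D)*(A + 0) = 3 + (5 + D)*A = 3 + A*(5 + D))
B = -100 (B = -111 + (3 + 5*2 + 2*(-1)) = -111 + (3 + 10 - 2) = -111 + 11 = -100)
B + 283 = -100 + 283 = 183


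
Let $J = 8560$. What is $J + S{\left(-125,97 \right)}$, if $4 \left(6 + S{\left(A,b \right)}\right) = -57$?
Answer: $\frac{34159}{4} \approx 8539.8$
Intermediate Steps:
$S{\left(A,b \right)} = - \frac{81}{4}$ ($S{\left(A,b \right)} = -6 + \frac{1}{4} \left(-57\right) = -6 - \frac{57}{4} = - \frac{81}{4}$)
$J + S{\left(-125,97 \right)} = 8560 - \frac{81}{4} = \frac{34159}{4}$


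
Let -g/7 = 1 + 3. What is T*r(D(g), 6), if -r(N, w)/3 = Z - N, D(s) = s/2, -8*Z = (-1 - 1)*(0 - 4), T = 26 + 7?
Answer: -1287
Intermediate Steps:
g = -28 (g = -7*(1 + 3) = -7*4 = -28)
T = 33
Z = -1 (Z = -(-1 - 1)*(0 - 4)/8 = -(-1)*(-4)/4 = -⅛*8 = -1)
D(s) = s/2 (D(s) = s*(½) = s/2)
r(N, w) = 3 + 3*N (r(N, w) = -3*(-1 - N) = 3 + 3*N)
T*r(D(g), 6) = 33*(3 + 3*((½)*(-28))) = 33*(3 + 3*(-14)) = 33*(3 - 42) = 33*(-39) = -1287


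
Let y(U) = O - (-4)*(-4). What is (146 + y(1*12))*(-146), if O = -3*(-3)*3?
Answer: -22922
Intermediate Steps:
O = 27 (O = 9*3 = 27)
y(U) = 11 (y(U) = 27 - (-4)*(-4) = 27 - 1*16 = 27 - 16 = 11)
(146 + y(1*12))*(-146) = (146 + 11)*(-146) = 157*(-146) = -22922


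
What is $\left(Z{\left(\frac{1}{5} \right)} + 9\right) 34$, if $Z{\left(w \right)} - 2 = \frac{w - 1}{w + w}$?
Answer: $306$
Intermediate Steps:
$Z{\left(w \right)} = 2 + \frac{-1 + w}{2 w}$ ($Z{\left(w \right)} = 2 + \frac{w - 1}{w + w} = 2 + \frac{-1 + w}{2 w}$)
$\left(Z{\left(\frac{1}{5} \right)} + 9\right) 34 = \left(\frac{-1 + \frac{5}{5}}{2 \cdot \frac{1}{5}} + 9\right) 34 = \left(\frac{\frac{1}{\frac{1}{5}} \left(-1 + 5 \cdot \frac{1}{5}\right)}{2} + 9\right) 34 = \left(\frac{1}{2} \cdot 5 \left(-1 + 1\right) + 9\right) 34 = \left(\frac{1}{2} \cdot 5 \cdot 0 + 9\right) 34 = \left(0 + 9\right) 34 = 9 \cdot 34 = 306$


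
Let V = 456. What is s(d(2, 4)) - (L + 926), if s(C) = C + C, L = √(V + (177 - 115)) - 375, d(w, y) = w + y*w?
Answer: -531 - √518 ≈ -553.76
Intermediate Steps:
d(w, y) = w + w*y
L = -375 + √518 (L = √(456 + (177 - 115)) - 375 = √(456 + 62) - 375 = √518 - 375 = -375 + √518 ≈ -352.24)
s(C) = 2*C
s(d(2, 4)) - (L + 926) = 2*(2*(1 + 4)) - ((-375 + √518) + 926) = 2*(2*5) - (551 + √518) = 2*10 + (-551 - √518) = 20 + (-551 - √518) = -531 - √518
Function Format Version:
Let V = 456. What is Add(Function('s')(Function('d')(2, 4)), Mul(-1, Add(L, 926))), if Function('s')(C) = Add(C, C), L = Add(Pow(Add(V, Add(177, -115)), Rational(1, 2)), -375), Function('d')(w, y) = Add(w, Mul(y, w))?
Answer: Add(-531, Mul(-1, Pow(518, Rational(1, 2)))) ≈ -553.76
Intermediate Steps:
Function('d')(w, y) = Add(w, Mul(w, y))
L = Add(-375, Pow(518, Rational(1, 2))) (L = Add(Pow(Add(456, Add(177, -115)), Rational(1, 2)), -375) = Add(Pow(Add(456, 62), Rational(1, 2)), -375) = Add(Pow(518, Rational(1, 2)), -375) = Add(-375, Pow(518, Rational(1, 2))) ≈ -352.24)
Function('s')(C) = Mul(2, C)
Add(Function('s')(Function('d')(2, 4)), Mul(-1, Add(L, 926))) = Add(Mul(2, Mul(2, Add(1, 4))), Mul(-1, Add(Add(-375, Pow(518, Rational(1, 2))), 926))) = Add(Mul(2, Mul(2, 5)), Mul(-1, Add(551, Pow(518, Rational(1, 2))))) = Add(Mul(2, 10), Add(-551, Mul(-1, Pow(518, Rational(1, 2))))) = Add(20, Add(-551, Mul(-1, Pow(518, Rational(1, 2))))) = Add(-531, Mul(-1, Pow(518, Rational(1, 2))))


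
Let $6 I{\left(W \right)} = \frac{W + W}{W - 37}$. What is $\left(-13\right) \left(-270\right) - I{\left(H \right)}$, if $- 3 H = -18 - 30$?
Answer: $\frac{221146}{63} \approx 3510.3$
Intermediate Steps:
$H = 16$ ($H = - \frac{-18 - 30}{3} = \left(- \frac{1}{3}\right) \left(-48\right) = 16$)
$I{\left(W \right)} = \frac{W}{3 \left(-37 + W\right)}$ ($I{\left(W \right)} = \frac{\left(W + W\right) \frac{1}{W - 37}}{6} = \frac{2 W \frac{1}{-37 + W}}{6} = \frac{W}{3 \left(-37 + W\right)}$)
$\left(-13\right) \left(-270\right) - I{\left(H \right)} = \left(-13\right) \left(-270\right) - \frac{1}{3} \cdot 16 \frac{1}{-37 + 16} = 3510 - \frac{1}{3} \cdot 16 \frac{1}{-21} = 3510 - \frac{1}{3} \cdot 16 \left(- \frac{1}{21}\right) = 3510 - - \frac{16}{63} = 3510 + \frac{16}{63} = \frac{221146}{63}$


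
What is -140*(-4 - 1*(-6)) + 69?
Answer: -211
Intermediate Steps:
-140*(-4 - 1*(-6)) + 69 = -140*(-4 + 6) + 69 = -140*2 + 69 = -280 + 69 = -211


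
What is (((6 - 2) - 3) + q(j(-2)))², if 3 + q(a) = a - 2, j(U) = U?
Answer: 36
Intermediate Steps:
q(a) = -5 + a (q(a) = -3 + (a - 2) = -3 + (-2 + a) = -5 + a)
(((6 - 2) - 3) + q(j(-2)))² = (((6 - 2) - 3) + (-5 - 2))² = ((4 - 3) - 7)² = (1 - 7)² = (-6)² = 36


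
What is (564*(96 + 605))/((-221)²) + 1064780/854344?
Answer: 97445445299/10431753826 ≈ 9.3412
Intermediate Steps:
(564*(96 + 605))/((-221)²) + 1064780/854344 = (564*701)/48841 + 1064780*(1/854344) = 395364*(1/48841) + 266195/213586 = 395364/48841 + 266195/213586 = 97445445299/10431753826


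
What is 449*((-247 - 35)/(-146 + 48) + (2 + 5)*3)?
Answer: 525330/49 ≈ 10721.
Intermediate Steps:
449*((-247 - 35)/(-146 + 48) + (2 + 5)*3) = 449*(-282/(-98) + 7*3) = 449*(-282*(-1/98) + 21) = 449*(141/49 + 21) = 449*(1170/49) = 525330/49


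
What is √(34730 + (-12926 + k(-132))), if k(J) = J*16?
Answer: 6*√547 ≈ 140.33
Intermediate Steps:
k(J) = 16*J
√(34730 + (-12926 + k(-132))) = √(34730 + (-12926 + 16*(-132))) = √(34730 + (-12926 - 2112)) = √(34730 - 15038) = √19692 = 6*√547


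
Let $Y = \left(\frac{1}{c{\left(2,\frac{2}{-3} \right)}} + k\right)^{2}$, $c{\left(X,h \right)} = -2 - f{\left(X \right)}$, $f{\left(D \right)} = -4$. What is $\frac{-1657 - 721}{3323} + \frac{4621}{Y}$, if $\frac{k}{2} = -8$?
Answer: $\frac{59137074}{3193403} \approx 18.519$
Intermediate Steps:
$c{\left(X,h \right)} = 2$ ($c{\left(X,h \right)} = -2 - -4 = -2 + 4 = 2$)
$k = -16$ ($k = 2 \left(-8\right) = -16$)
$Y = \frac{961}{4}$ ($Y = \left(\frac{1}{2} - 16\right)^{2} = \left(- \frac{31}{2}\right)^{2} = \frac{961}{4} \approx 240.25$)
$\frac{-1657 - 721}{3323} + \frac{4621}{Y} = \frac{-1657 - 721}{3323} + \frac{4621}{\frac{961}{4}} = \left(-1657 - 721\right) \frac{1}{3323} + 4621 \cdot \frac{4}{961} = \left(-2378\right) \frac{1}{3323} + \frac{18484}{961} = - \frac{2378}{3323} + \frac{18484}{961} = \frac{59137074}{3193403}$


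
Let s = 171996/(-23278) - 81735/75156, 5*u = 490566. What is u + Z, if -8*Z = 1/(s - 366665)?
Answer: 104897468590869167657/1069147358260710 ≈ 98113.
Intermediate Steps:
u = 490566/5 (u = (1/5)*490566 = 490566/5 ≈ 98113.)
s = -2471526451/291580228 (s = 171996*(-1/23278) - 81735*1/75156 = -85998/11639 - 27245/25052 = -2471526451/291580228 ≈ -8.4763)
Z = 72895057/213829471652142 (Z = -1/(8*(-2471526451/291580228 - 366665)) = -1/(8*(-106914735826071/291580228)) = -1/8*(-291580228/106914735826071) = 72895057/213829471652142 ≈ 3.4090e-7)
u + Z = 490566/5 + 72895057/213829471652142 = 104897468590869167657/1069147358260710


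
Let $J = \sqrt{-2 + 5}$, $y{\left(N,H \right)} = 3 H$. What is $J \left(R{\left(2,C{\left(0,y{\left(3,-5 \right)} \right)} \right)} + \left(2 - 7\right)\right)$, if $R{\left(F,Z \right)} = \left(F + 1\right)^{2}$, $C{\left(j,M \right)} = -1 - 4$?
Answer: $4 \sqrt{3} \approx 6.9282$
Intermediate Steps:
$J = \sqrt{3} \approx 1.732$
$C{\left(j,M \right)} = -5$ ($C{\left(j,M \right)} = -1 - 4 = -5$)
$R{\left(F,Z \right)} = \left(1 + F\right)^{2}$
$J \left(R{\left(2,C{\left(0,y{\left(3,-5 \right)} \right)} \right)} + \left(2 - 7\right)\right) = \sqrt{3} \left(\left(1 + 2\right)^{2} + \left(2 - 7\right)\right) = \sqrt{3} \left(3^{2} + \left(2 - 7\right)\right) = \sqrt{3} \left(9 - 5\right) = \sqrt{3} \cdot 4 = 4 \sqrt{3}$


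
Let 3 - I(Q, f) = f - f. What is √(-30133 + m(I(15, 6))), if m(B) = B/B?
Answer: 18*I*√93 ≈ 173.59*I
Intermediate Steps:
I(Q, f) = 3 (I(Q, f) = 3 - (f - f) = 3 - 1*0 = 3 + 0 = 3)
m(B) = 1
√(-30133 + m(I(15, 6))) = √(-30133 + 1) = √(-30132) = 18*I*√93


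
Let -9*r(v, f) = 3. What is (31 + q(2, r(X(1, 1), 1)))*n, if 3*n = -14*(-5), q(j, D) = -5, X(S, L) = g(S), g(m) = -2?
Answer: 1820/3 ≈ 606.67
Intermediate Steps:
X(S, L) = -2
r(v, f) = -⅓ (r(v, f) = -⅑*3 = -⅓)
n = 70/3 (n = (-14*(-5))/3 = (⅓)*70 = 70/3 ≈ 23.333)
(31 + q(2, r(X(1, 1), 1)))*n = (31 - 5)*(70/3) = 26*(70/3) = 1820/3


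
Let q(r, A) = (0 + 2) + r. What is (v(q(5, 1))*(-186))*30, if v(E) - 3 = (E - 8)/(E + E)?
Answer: -114390/7 ≈ -16341.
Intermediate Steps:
q(r, A) = 2 + r
v(E) = 3 + (-8 + E)/(2*E) (v(E) = 3 + (E - 8)/(E + E) = 3 + (-8 + E)/((2*E)) = 3 + (-8 + E)*(1/(2*E)) = 3 + (-8 + E)/(2*E))
(v(q(5, 1))*(-186))*30 = ((7/2 - 4/(2 + 5))*(-186))*30 = ((7/2 - 4/7)*(-186))*30 = ((41/14)*(-186))*30 = -3813/7*30 = -114390/7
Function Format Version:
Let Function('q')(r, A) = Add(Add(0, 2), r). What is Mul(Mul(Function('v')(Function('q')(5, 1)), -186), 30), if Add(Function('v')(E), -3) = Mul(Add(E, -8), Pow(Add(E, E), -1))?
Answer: Rational(-114390, 7) ≈ -16341.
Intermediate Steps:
Function('q')(r, A) = Add(2, r)
Function('v')(E) = Add(3, Mul(Rational(1, 2), Pow(E, -1), Add(-8, E))) (Function('v')(E) = Add(3, Mul(Add(E, -8), Pow(Add(E, E), -1))) = Add(3, Mul(Add(-8, E), Pow(Mul(2, E), -1))) = Add(3, Mul(Add(-8, E), Mul(Rational(1, 2), Pow(E, -1)))) = Add(3, Mul(Rational(1, 2), Pow(E, -1), Add(-8, E))))
Mul(Mul(Function('v')(Function('q')(5, 1)), -186), 30) = Mul(Mul(Add(Rational(7, 2), Mul(-4, Pow(Add(2, 5), -1))), -186), 30) = Mul(Mul(Add(Rational(7, 2), Mul(-4, Pow(7, -1))), -186), 30) = Mul(Mul(Add(Rational(7, 2), Mul(-4, Rational(1, 7))), -186), 30) = Mul(Mul(Add(Rational(7, 2), Rational(-4, 7)), -186), 30) = Mul(Mul(Rational(41, 14), -186), 30) = Mul(Rational(-3813, 7), 30) = Rational(-114390, 7)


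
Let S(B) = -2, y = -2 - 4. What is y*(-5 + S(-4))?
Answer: 42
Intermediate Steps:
y = -6
y*(-5 + S(-4)) = -6*(-5 - 2) = -6*(-7) = 42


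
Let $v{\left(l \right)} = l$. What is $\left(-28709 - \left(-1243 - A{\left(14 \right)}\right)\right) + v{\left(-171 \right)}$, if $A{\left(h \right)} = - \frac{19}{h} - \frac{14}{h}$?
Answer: $- \frac{386951}{14} \approx -27639.0$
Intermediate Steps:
$A{\left(h \right)} = - \frac{33}{h}$
$\left(-28709 - \left(-1243 - A{\left(14 \right)}\right)\right) + v{\left(-171 \right)} = \left(-28709 - \left(-1243 + \frac{33}{14}\right)\right) - 171 = \left(-28709 + \left(\left(7939 - \frac{33}{14}\right) - 6696\right)\right) - 171 = \left(-28709 + \left(\frac{111113}{14} - 6696\right)\right) - 171 = \left(-28709 + \frac{17369}{14}\right) - 171 = - \frac{384557}{14} - 171 = - \frac{386951}{14}$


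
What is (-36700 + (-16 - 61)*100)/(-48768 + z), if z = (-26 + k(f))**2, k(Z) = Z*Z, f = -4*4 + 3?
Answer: 44400/28319 ≈ 1.5679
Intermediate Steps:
f = -13 (f = -16 + 3 = -13)
k(Z) = Z**2
z = 20449 (z = (-26 + (-13)**2)**2 = (-26 + 169)**2 = 143**2 = 20449)
(-36700 + (-16 - 61)*100)/(-48768 + z) = (-36700 + (-16 - 61)*100)/(-48768 + 20449) = (-36700 - 77*100)/(-28319) = (-36700 - 7700)*(-1/28319) = -44400*(-1/28319) = 44400/28319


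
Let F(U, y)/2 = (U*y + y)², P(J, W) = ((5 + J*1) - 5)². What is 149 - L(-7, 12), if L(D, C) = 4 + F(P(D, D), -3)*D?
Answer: 315145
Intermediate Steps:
P(J, W) = J² (P(J, W) = ((5 + J) - 5)² = J²)
F(U, y) = 2*(y + U*y)² (F(U, y) = 2*(U*y + y)² = 2*(y + U*y)²)
L(D, C) = 4 + 18*D*(1 + D²)² (L(D, C) = 4 + (2*(-3)²*(1 + D²)²)*D = 4 + (2*9*(1 + D²)²)*D = 4 + (18*(1 + D²)²)*D = 4 + 18*D*(1 + D²)²)
149 - L(-7, 12) = 149 - (4 + 18*(-7)*(1 + (-7)²)²) = 149 - (4 + 18*(-7)*(1 + 49)²) = 149 - (4 + 18*(-7)*50²) = 149 - (4 + 18*(-7)*2500) = 149 - (4 - 315000) = 149 - 1*(-314996) = 149 + 314996 = 315145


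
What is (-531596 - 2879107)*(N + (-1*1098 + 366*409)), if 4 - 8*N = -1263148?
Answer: -1045346362470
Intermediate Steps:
N = 157894 (N = ½ - ⅛*(-1263148) = ½ + 315787/2 = 157894)
(-531596 - 2879107)*(N + (-1*1098 + 366*409)) = (-531596 - 2879107)*(157894 + (-1*1098 + 366*409)) = -3410703*(157894 + (-1098 + 149694)) = -3410703*(157894 + 148596) = -3410703*306490 = -1045346362470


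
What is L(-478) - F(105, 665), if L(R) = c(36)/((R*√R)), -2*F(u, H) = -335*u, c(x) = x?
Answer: -35175/2 + 9*I*√478/57121 ≈ -17588.0 + 0.0034448*I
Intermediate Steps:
F(u, H) = 335*u/2 (F(u, H) = -(-335)*u/2 = 335*u/2)
L(R) = 36/R^(3/2) (L(R) = 36/((R*√R)) = 36/(R^(3/2)) = 36/R^(3/2))
L(-478) - F(105, 665) = 36/(-478)^(3/2) - 335*105/2 = 36*(I*√478/228484) - 1*35175/2 = 9*I*√478/57121 - 35175/2 = -35175/2 + 9*I*√478/57121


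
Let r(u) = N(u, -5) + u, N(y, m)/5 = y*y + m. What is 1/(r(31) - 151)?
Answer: 1/4660 ≈ 0.00021459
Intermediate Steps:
N(y, m) = 5*m + 5*y**2 (N(y, m) = 5*(y*y + m) = 5*(y**2 + m) = 5*(m + y**2) = 5*m + 5*y**2)
r(u) = -25 + u + 5*u**2 (r(u) = (5*(-5) + 5*u**2) + u = (-25 + 5*u**2) + u = -25 + u + 5*u**2)
1/(r(31) - 151) = 1/((-25 + 31 + 5*31**2) - 151) = 1/((-25 + 31 + 5*961) - 151) = 1/((-25 + 31 + 4805) - 151) = 1/(4811 - 151) = 1/4660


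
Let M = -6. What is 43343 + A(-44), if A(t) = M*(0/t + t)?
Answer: 43607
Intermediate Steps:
A(t) = -6*t (A(t) = -6*(0/t + t) = -6*(0 + t) = -6*t)
43343 + A(-44) = 43343 - 6*(-44) = 43343 + 264 = 43607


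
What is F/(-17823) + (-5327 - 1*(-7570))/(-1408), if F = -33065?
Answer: 6578531/25094784 ≈ 0.26215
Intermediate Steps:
F/(-17823) + (-5327 - 1*(-7570))/(-1408) = -33065/(-17823) + (-5327 - 1*(-7570))/(-1408) = -33065*(-1/17823) + (-5327 + 7570)*(-1/1408) = 33065/17823 + 2243*(-1/1408) = 33065/17823 - 2243/1408 = 6578531/25094784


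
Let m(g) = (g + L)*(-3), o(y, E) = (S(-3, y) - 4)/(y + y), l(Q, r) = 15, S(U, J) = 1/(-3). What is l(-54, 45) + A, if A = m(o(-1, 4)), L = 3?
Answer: -½ ≈ -0.50000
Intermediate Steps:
S(U, J) = -⅓
o(y, E) = -13/(6*y) (o(y, E) = (-⅓ - 4)/(y + y) = -13*1/(2*y)/3 = -13/(6*y))
m(g) = -9 - 3*g (m(g) = (g + 3)*(-3) = (3 + g)*(-3) = -9 - 3*g)
A = -31/2 (A = -9 - (-13)/(2*(-1)) = -9 - (-13)*(-1)/2 = -9 - 3*13/6 = -9 - 13/2 = -31/2 ≈ -15.500)
l(-54, 45) + A = 15 - 31/2 = -½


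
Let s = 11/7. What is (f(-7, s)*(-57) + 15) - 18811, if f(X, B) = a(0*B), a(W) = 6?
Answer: -19138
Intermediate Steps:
s = 11/7 (s = 11*(⅐) = 11/7 ≈ 1.5714)
f(X, B) = 6
(f(-7, s)*(-57) + 15) - 18811 = (6*(-57) + 15) - 18811 = (-342 + 15) - 18811 = -327 - 18811 = -19138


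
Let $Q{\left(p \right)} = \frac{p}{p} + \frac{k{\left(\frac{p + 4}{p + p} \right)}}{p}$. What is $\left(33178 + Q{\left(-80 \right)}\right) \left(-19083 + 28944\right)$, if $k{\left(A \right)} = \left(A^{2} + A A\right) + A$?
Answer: $\frac{20939392308999}{64000} \approx 3.2718 \cdot 10^{8}$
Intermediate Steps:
$k{\left(A \right)} = A + 2 A^{2}$ ($k{\left(A \right)} = \left(A^{2} + A^{2}\right) + A = 2 A^{2} + A = A + 2 A^{2}$)
$Q{\left(p \right)} = 1 + \frac{\left(1 + \frac{4 + p}{p}\right) \left(4 + p\right)}{2 p^{2}}$ ($Q{\left(p \right)} = \frac{p}{p} + \frac{\frac{p + 4}{p + p} \left(1 + 2 \frac{p + 4}{p + p}\right)}{p} = 1 + \frac{\frac{4 + p}{2 p} \left(1 + 2 \frac{4 + p}{2 p}\right)}{p} = 1 + \frac{\frac{4 + p}{2 p} \left(1 + \frac{4 + p}{p}\right)}{p} = 1 + \frac{\frac{1}{2} \frac{1}{p} \left(1 + \frac{4 + p}{p}\right) \left(4 + p\right)}{p} = 1 + \frac{\left(1 + \frac{4 + p}{p}\right) \left(4 + p\right)}{2 p^{2}}$)
$\left(33178 + Q{\left(-80 \right)}\right) \left(-19083 + 28944\right) = \left(33178 + \frac{\left(-80\right)^{3} + \left(2 - 80\right) \left(4 - 80\right)}{-512000}\right) \left(-19083 + 28944\right) = \left(33178 - \frac{-512000 - -5928}{512000}\right) 9861 = \left(33178 - \frac{-512000 + 5928}{512000}\right) 9861 = \left(33178 - - \frac{63259}{64000}\right) 9861 = \left(33178 + \frac{63259}{64000}\right) 9861 = \frac{2123455259}{64000} \cdot 9861 = \frac{20939392308999}{64000}$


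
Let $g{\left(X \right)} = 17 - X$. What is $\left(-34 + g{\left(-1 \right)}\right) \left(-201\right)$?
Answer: $3216$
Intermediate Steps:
$\left(-34 + g{\left(-1 \right)}\right) \left(-201\right) = \left(-34 + \left(17 - -1\right)\right) \left(-201\right) = \left(-34 + \left(17 + 1\right)\right) \left(-201\right) = \left(-34 + 18\right) \left(-201\right) = \left(-16\right) \left(-201\right) = 3216$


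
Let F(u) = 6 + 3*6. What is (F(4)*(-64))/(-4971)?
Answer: 512/1657 ≈ 0.30899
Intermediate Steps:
F(u) = 24 (F(u) = 6 + 18 = 24)
(F(4)*(-64))/(-4971) = (24*(-64))/(-4971) = -1536*(-1/4971) = 512/1657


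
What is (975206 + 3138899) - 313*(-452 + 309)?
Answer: 4158864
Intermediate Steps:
(975206 + 3138899) - 313*(-452 + 309) = 4114105 - 313*(-143) = 4114105 + 44759 = 4158864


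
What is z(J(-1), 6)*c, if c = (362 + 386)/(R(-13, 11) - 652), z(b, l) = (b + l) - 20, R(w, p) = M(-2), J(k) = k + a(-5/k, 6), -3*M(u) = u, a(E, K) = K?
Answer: 10098/977 ≈ 10.336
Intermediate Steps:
M(u) = -u/3
J(k) = 6 + k (J(k) = k + 6 = 6 + k)
R(w, p) = 2/3 (R(w, p) = -1/3*(-2) = 2/3)
z(b, l) = -20 + b + l
c = -1122/977 (c = (362 + 386)/(2/3 - 652) = 748/(-1954/3) = 748*(-3/1954) = -1122/977 ≈ -1.1484)
z(J(-1), 6)*c = (-20 + (6 - 1) + 6)*(-1122/977) = (-20 + 5 + 6)*(-1122/977) = -9*(-1122/977) = 10098/977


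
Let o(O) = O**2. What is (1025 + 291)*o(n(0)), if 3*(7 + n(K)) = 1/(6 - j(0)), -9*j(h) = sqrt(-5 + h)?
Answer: 13160*(-14038*I + 525*sqrt(5))/(-2911*I + 108*sqrt(5)) ≈ 63466.0 + 41.976*I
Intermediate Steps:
j(h) = -sqrt(-5 + h)/9
n(K) = -7 + 1/(3*(6 + I*sqrt(5)/9)) (n(K) = -7 + 1/(3*(6 - (-1)*sqrt(-5 + 0)/9)) = -7 + 1/(3*(6 - (-1)*sqrt(-5)/9)) = -7 + 1/(3*(6 - (-1)*I*sqrt(5)/9)) = -7 + 1/(3*(6 + I*sqrt(5)/9)))
(1025 + 291)*o(n(0)) = (1025 + 291)*((-7*sqrt(5) + 375*I)/(sqrt(5) - 54*I))**2 = 1316*((-7*sqrt(5) + 375*I)**2/(sqrt(5) - 54*I)**2) = 1316*(-7*sqrt(5) + 375*I)**2/(sqrt(5) - 54*I)**2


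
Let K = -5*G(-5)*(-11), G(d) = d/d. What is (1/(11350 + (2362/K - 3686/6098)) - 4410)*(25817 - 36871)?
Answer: 93130327601710690/1910438623 ≈ 4.8748e+7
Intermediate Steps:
G(d) = 1
K = 55 (K = -5*1*(-11) = -5*(-11) = 55)
(1/(11350 + (2362/K - 3686/6098)) - 4410)*(25817 - 36871) = (1/(11350 + (2362/55 - 3686/6098)) - 4410)*(25817 - 36871) = (1/(11350 + (2362*(1/55) - 3686*1/6098)) - 4410)*(-11054) = (1/(11350 + (2362/55 - 1843/3049)) - 4410)*(-11054) = (1/(11350 + 7100373/167695) - 4410)*(-11054) = (1/(1910438623/167695) - 4410)*(-11054) = (167695/1910438623 - 4410)*(-11054) = -8425034159735/1910438623*(-11054) = 93130327601710690/1910438623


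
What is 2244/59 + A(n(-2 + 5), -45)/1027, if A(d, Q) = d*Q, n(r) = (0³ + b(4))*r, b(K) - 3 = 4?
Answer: 2248833/60593 ≈ 37.114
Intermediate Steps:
b(K) = 7 (b(K) = 3 + 4 = 7)
n(r) = 7*r (n(r) = (0³ + 7)*r = (0 + 7)*r = 7*r)
A(d, Q) = Q*d
2244/59 + A(n(-2 + 5), -45)/1027 = 2244/59 - 315*(-2 + 5)/1027 = 2244*(1/59) - 315*3*(1/1027) = 2244/59 - 45*21*(1/1027) = 2244/59 - 945*1/1027 = 2244/59 - 945/1027 = 2248833/60593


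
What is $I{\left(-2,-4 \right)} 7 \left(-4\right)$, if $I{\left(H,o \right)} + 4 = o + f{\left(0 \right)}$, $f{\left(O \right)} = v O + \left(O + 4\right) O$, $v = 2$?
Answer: $224$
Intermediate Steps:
$f{\left(O \right)} = 2 O + O \left(4 + O\right)$ ($f{\left(O \right)} = 2 O + \left(O + 4\right) O = 2 O + \left(4 + O\right) O = 2 O + O \left(4 + O\right)$)
$I{\left(H,o \right)} = -4 + o$ ($I{\left(H,o \right)} = -4 + \left(o + 0 \left(6 + 0\right)\right) = -4 + \left(o + 0 \cdot 6\right) = -4 + \left(o + 0\right) = -4 + o$)
$I{\left(-2,-4 \right)} 7 \left(-4\right) = \left(-4 - 4\right) 7 \left(-4\right) = \left(-8\right) 7 \left(-4\right) = \left(-56\right) \left(-4\right) = 224$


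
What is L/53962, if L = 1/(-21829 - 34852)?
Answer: -1/3058620122 ≈ -3.2694e-10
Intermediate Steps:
L = -1/56681 (L = 1/(-56681) = -1/56681 ≈ -1.7643e-5)
L/53962 = -1/56681/53962 = -1/56681*1/53962 = -1/3058620122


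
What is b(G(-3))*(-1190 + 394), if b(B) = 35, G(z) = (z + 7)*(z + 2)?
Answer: -27860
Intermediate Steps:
G(z) = (2 + z)*(7 + z) (G(z) = (7 + z)*(2 + z) = (2 + z)*(7 + z))
b(G(-3))*(-1190 + 394) = 35*(-1190 + 394) = 35*(-796) = -27860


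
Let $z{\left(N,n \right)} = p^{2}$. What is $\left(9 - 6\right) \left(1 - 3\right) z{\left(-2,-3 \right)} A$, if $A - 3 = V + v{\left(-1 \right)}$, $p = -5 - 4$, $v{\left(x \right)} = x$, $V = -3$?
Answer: $486$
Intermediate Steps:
$p = -9$ ($p = -5 - 4 = -9$)
$z{\left(N,n \right)} = 81$ ($z{\left(N,n \right)} = \left(-9\right)^{2} = 81$)
$A = -1$ ($A = 3 - 4 = -1$)
$\left(9 - 6\right) \left(1 - 3\right) z{\left(-2,-3 \right)} A = \left(9 - 6\right) \left(1 - 3\right) 81 \left(-1\right) = 3 \left(-2\right) 81 \left(-1\right) = \left(-6\right) 81 \left(-1\right) = \left(-486\right) \left(-1\right) = 486$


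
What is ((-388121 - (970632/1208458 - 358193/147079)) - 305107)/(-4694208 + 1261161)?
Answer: 61606609355793515/305092817075066277 ≈ 0.20193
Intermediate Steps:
((-388121 - (970632/1208458 - 358193/147079)) - 305107)/(-4694208 + 1261161) = ((-388121 - (970632*(1/1208458) - 358193*1/147079)) - 305107)/(-3433047) = ((-388121 - (485316/604229 - 358193/147079)) - 305107)*(-1/3433047) = ((-388121 - 1*(-145050806233/88869397091)) - 305107)*(-1/3433047) = ((-388121 + 145050806233/88869397091) - 305107)*(-1/3433047) = (-34491934217549778/88869397091 - 305107)*(-1/3433047) = -61606609355793515/88869397091*(-1/3433047) = 61606609355793515/305092817075066277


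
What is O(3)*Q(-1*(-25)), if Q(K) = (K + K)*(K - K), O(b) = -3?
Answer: 0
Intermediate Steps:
Q(K) = 0 (Q(K) = (2*K)*0 = 0)
O(3)*Q(-1*(-25)) = -3*0 = 0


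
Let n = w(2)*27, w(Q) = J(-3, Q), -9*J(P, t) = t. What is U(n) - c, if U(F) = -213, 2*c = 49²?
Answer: -2827/2 ≈ -1413.5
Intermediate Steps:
J(P, t) = -t/9
c = 2401/2 (c = (½)*49² = (½)*2401 = 2401/2 ≈ 1200.5)
w(Q) = -Q/9
n = -6 (n = -⅑*2*27 = -2/9*27 = -6)
U(n) - c = -213 - 1*2401/2 = -213 - 2401/2 = -2827/2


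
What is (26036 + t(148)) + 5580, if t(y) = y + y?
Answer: 31912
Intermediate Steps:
t(y) = 2*y
(26036 + t(148)) + 5580 = (26036 + 2*148) + 5580 = (26036 + 296) + 5580 = 26332 + 5580 = 31912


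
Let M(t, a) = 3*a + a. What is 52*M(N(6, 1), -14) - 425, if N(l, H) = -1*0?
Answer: -3337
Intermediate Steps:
N(l, H) = 0
M(t, a) = 4*a
52*M(N(6, 1), -14) - 425 = 52*(4*(-14)) - 425 = 52*(-56) - 425 = -2912 - 425 = -3337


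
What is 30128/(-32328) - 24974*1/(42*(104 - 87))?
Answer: -17268143/480879 ≈ -35.910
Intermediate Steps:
30128/(-32328) - 24974*1/(42*(104 - 87)) = 30128*(-1/32328) - 24974/(42*17) = -3766/4041 - 24974/714 = -3766/4041 - 24974*1/714 = -3766/4041 - 12487/357 = -17268143/480879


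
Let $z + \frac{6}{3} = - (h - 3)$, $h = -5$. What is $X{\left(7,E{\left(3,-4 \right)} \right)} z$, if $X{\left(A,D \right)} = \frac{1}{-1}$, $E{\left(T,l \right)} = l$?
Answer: $-6$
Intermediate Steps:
$X{\left(A,D \right)} = -1$
$z = 6$ ($z = -2 - \left(-5 - 3\right) = -2 - -8 = -2 + 8 = 6$)
$X{\left(7,E{\left(3,-4 \right)} \right)} z = \left(-1\right) 6 = -6$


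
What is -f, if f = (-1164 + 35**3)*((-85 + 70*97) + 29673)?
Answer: -1517362758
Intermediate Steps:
f = 1517362758 (f = (-1164 + 42875)*((-85 + 6790) + 29673) = 41711*(6705 + 29673) = 41711*36378 = 1517362758)
-f = -1*1517362758 = -1517362758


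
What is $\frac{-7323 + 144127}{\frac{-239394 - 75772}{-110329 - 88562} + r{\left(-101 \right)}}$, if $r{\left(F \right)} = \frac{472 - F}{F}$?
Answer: $- \frac{2748117520764}{82132777} \approx -33459.0$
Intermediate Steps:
$r{\left(F \right)} = \frac{472 - F}{F}$
$\frac{-7323 + 144127}{\frac{-239394 - 75772}{-110329 - 88562} + r{\left(-101 \right)}} = \frac{-7323 + 144127}{\frac{-239394 - 75772}{-110329 - 88562} + \frac{472 - -101}{-101}} = \frac{136804}{- \frac{315166}{-198891} - \frac{472 + 101}{101}} = \frac{136804}{\left(-315166\right) \left(- \frac{1}{198891}\right) - \frac{573}{101}} = \frac{136804}{\frac{315166}{198891} - \frac{573}{101}} = \frac{136804}{- \frac{82132777}{20087991}} = 136804 \left(- \frac{20087991}{82132777}\right) = - \frac{2748117520764}{82132777}$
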